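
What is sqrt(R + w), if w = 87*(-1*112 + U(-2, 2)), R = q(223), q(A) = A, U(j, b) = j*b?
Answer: I*sqrt(9869) ≈ 99.343*I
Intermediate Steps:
U(j, b) = b*j
R = 223
w = -10092 (w = 87*(-1*112 + 2*(-2)) = 87*(-112 - 4) = 87*(-116) = -10092)
sqrt(R + w) = sqrt(223 - 10092) = sqrt(-9869) = I*sqrt(9869)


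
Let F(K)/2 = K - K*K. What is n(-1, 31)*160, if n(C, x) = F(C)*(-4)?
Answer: 2560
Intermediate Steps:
F(K) = -2*K**2 + 2*K (F(K) = 2*(K - K*K) = 2*(K - K**2) = -2*K**2 + 2*K)
n(C, x) = -8*C*(1 - C) (n(C, x) = (2*C*(1 - C))*(-4) = -8*C*(1 - C))
n(-1, 31)*160 = (8*(-1)*(-1 - 1))*160 = (8*(-1)*(-2))*160 = 16*160 = 2560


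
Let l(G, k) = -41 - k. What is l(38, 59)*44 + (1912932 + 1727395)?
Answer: 3635927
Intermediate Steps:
l(38, 59)*44 + (1912932 + 1727395) = (-41 - 1*59)*44 + (1912932 + 1727395) = (-41 - 59)*44 + 3640327 = -100*44 + 3640327 = -4400 + 3640327 = 3635927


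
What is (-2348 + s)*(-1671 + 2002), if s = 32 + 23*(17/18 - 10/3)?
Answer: -14126087/18 ≈ -7.8478e+5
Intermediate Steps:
s = -413/18 (s = 32 + 23*(17*(1/18) - 10*⅓) = 32 + 23*(17/18 - 10/3) = 32 + 23*(-43/18) = 32 - 989/18 = -413/18 ≈ -22.944)
(-2348 + s)*(-1671 + 2002) = (-2348 - 413/18)*(-1671 + 2002) = -42677/18*331 = -14126087/18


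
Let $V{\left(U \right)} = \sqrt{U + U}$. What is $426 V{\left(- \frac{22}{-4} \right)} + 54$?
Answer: $54 + 426 \sqrt{11} \approx 1466.9$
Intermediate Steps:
$V{\left(U \right)} = \sqrt{2} \sqrt{U}$ ($V{\left(U \right)} = \sqrt{2 U} = \sqrt{2} \sqrt{U}$)
$426 V{\left(- \frac{22}{-4} \right)} + 54 = 426 \sqrt{2} \sqrt{- \frac{22}{-4}} + 54 = 426 \sqrt{2} \sqrt{\left(-22\right) \left(- \frac{1}{4}\right)} + 54 = 426 \sqrt{2} \sqrt{\frac{11}{2}} + 54 = 426 \sqrt{2} \frac{\sqrt{22}}{2} + 54 = 426 \sqrt{11} + 54 = 54 + 426 \sqrt{11}$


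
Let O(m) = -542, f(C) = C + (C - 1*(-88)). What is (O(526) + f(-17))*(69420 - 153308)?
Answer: 40937344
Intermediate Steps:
f(C) = 88 + 2*C (f(C) = C + (C + 88) = C + (88 + C) = 88 + 2*C)
(O(526) + f(-17))*(69420 - 153308) = (-542 + (88 + 2*(-17)))*(69420 - 153308) = (-542 + (88 - 34))*(-83888) = (-542 + 54)*(-83888) = -488*(-83888) = 40937344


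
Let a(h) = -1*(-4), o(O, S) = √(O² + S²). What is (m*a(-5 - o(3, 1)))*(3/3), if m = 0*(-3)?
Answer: 0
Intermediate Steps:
m = 0
a(h) = 4
(m*a(-5 - o(3, 1)))*(3/3) = (0*4)*(3/3) = 0*(3*(⅓)) = 0*1 = 0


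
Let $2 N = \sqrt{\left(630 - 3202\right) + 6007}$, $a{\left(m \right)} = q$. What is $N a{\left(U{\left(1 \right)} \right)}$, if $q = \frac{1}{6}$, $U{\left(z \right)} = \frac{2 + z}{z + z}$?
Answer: $\frac{\sqrt{3435}}{12} \approx 4.8841$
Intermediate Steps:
$U{\left(z \right)} = \frac{2 + z}{2 z}$
$q = \frac{1}{6} \approx 0.16667$
$a{\left(m \right)} = \frac{1}{6}$
$N = \frac{\sqrt{3435}}{2}$ ($N = \frac{\sqrt{\left(630 - 3202\right) + 6007}}{2} = \frac{\sqrt{-2572 + 6007}}{2} = \frac{\sqrt{3435}}{2} \approx 29.304$)
$N a{\left(U{\left(1 \right)} \right)} = \frac{\sqrt{3435}}{2} \cdot \frac{1}{6} = \frac{\sqrt{3435}}{12}$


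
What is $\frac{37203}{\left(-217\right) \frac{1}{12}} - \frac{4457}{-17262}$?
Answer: $- \frac{157253287}{76446} \approx -2057.1$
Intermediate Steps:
$\frac{37203}{\left(-217\right) \frac{1}{12}} - \frac{4457}{-17262} = \frac{37203}{\left(-217\right) \frac{1}{12}} - - \frac{4457}{17262} = \frac{37203}{- \frac{217}{12}} + \frac{4457}{17262} = 37203 \left(- \frac{12}{217}\right) + \frac{4457}{17262} = - \frac{446436}{217} + \frac{4457}{17262} = - \frac{157253287}{76446}$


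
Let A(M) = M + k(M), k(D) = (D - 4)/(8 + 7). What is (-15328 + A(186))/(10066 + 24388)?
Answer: -113474/258405 ≈ -0.43913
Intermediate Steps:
k(D) = -4/15 + D/15 (k(D) = (-4 + D)/15 = (-4 + D)*(1/15) = -4/15 + D/15)
A(M) = -4/15 + 16*M/15 (A(M) = M + (-4/15 + M/15) = -4/15 + 16*M/15)
(-15328 + A(186))/(10066 + 24388) = (-15328 + (-4/15 + (16/15)*186))/(10066 + 24388) = (-15328 + (-4/15 + 992/5))/34454 = (-15328 + 2972/15)*(1/34454) = -226948/15*1/34454 = -113474/258405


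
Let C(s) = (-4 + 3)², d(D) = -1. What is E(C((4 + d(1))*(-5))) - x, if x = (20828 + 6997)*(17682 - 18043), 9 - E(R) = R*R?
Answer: 10044833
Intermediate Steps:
C(s) = 1 (C(s) = (-1)² = 1)
E(R) = 9 - R² (E(R) = 9 - R*R = 9 - R²)
x = -10044825 (x = 27825*(-361) = -10044825)
E(C((4 + d(1))*(-5))) - x = (9 - 1*1²) - 1*(-10044825) = (9 - 1*1) + 10044825 = (9 - 1) + 10044825 = 8 + 10044825 = 10044833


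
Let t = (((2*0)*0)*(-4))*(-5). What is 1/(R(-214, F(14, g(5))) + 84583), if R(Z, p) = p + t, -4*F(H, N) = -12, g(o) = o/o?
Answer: 1/84586 ≈ 1.1822e-5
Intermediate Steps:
g(o) = 1
F(H, N) = 3 (F(H, N) = -¼*(-12) = 3)
t = 0 (t = ((0*0)*(-4))*(-5) = (0*(-4))*(-5) = 0*(-5) = 0)
R(Z, p) = p (R(Z, p) = p + 0 = p)
1/(R(-214, F(14, g(5))) + 84583) = 1/(3 + 84583) = 1/84586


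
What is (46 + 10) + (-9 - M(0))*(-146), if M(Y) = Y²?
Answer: 1370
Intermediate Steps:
(46 + 10) + (-9 - M(0))*(-146) = (46 + 10) + (-9 - 1*0²)*(-146) = 56 + (-9 - 1*0)*(-146) = 56 + (-9 + 0)*(-146) = 56 - 9*(-146) = 56 + 1314 = 1370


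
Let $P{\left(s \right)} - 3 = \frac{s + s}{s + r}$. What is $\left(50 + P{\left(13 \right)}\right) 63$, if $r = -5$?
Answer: $\frac{14175}{4} \approx 3543.8$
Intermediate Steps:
$P{\left(s \right)} = 3 + \frac{2 s}{-5 + s}$ ($P{\left(s \right)} = 3 + \frac{s + s}{s - 5} = 3 + \frac{2 s}{-5 + s}$)
$\left(50 + P{\left(13 \right)}\right) 63 = \left(50 + \frac{5 \left(-3 + 13\right)}{-5 + 13}\right) 63 = \left(50 + 5 \cdot \frac{1}{8} \cdot 10\right) 63 = \left(50 + \frac{25}{4}\right) 63 = \frac{225}{4} \cdot 63 = \frac{14175}{4}$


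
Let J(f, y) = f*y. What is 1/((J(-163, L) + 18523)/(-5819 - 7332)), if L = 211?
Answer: 13151/15870 ≈ 0.82867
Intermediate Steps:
1/((J(-163, L) + 18523)/(-5819 - 7332)) = 1/((-163*211 + 18523)/(-5819 - 7332)) = 1/((-34393 + 18523)/(-13151)) = 1/(-15870*(-1/13151)) = 1/(15870/13151) = 13151/15870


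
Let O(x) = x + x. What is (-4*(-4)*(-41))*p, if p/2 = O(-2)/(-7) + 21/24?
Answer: -13284/7 ≈ -1897.7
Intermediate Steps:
O(x) = 2*x
p = 81/28 (p = 2*((2*(-2))/(-7) + 21/24) = 2*(-4*(-⅐) + 21*(1/24)) = 2*(4/7 + 7/8) = 2*(81/56) = 81/28 ≈ 2.8929)
(-4*(-4)*(-41))*p = (-4*(-4)*(-41))*(81/28) = (16*(-41))*(81/28) = -656*81/28 = -13284/7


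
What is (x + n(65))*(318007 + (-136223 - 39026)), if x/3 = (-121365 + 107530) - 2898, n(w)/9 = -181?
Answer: -7398861624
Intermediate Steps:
n(w) = -1629 (n(w) = 9*(-181) = -1629)
x = -50199 (x = 3*((-121365 + 107530) - 2898) = 3*(-13835 - 2898) = 3*(-16733) = -50199)
(x + n(65))*(318007 + (-136223 - 39026)) = (-50199 - 1629)*(318007 + (-136223 - 39026)) = -51828*(318007 - 175249) = -51828*142758 = -7398861624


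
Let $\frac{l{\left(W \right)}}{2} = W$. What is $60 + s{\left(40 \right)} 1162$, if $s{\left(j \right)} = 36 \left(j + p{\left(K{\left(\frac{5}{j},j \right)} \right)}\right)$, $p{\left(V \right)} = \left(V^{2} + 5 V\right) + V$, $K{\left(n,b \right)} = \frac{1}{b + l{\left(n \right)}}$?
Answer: $\frac{6219564900}{3703} \approx 1.6796 \cdot 10^{6}$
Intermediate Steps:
$l{\left(W \right)} = 2 W$
$K{\left(n,b \right)} = \frac{1}{b + 2 n}$
$p{\left(V \right)} = V^{2} + 6 V$
$s{\left(j \right)} = 36 j + \frac{36 \left(6 + \frac{1}{j + \frac{10}{j}}\right)}{j + \frac{10}{j}}$ ($s{\left(j \right)} = 36 \left(j + \frac{6 + \frac{1}{j + 2 \frac{5}{j}}}{j + 2 \frac{5}{j}}\right) = 36 \left(j + \frac{6 + \frac{1}{j + \frac{10}{j}}}{j + \frac{10}{j}}\right) = 36 j + \frac{36 \left(6 + \frac{1}{j + \frac{10}{j}}\right)}{j + \frac{10}{j}}$)
$60 + s{\left(40 \right)} 1162 = 60 + 36 \cdot 40 \frac{1}{\left(10 + 40^{2}\right)^{2}} \left(60 + 40 + \left(10 + 40^{2}\right)^{2} + 6 \cdot 40^{2}\right) 1162 = 60 + 36 \cdot 40 \frac{1}{\left(10 + 1600\right)^{2}} \left(60 + 40 + \left(10 + 1600\right)^{2} + 6 \cdot 1600\right) 1162 = 60 + 36 \cdot 40 \cdot \frac{1}{2592100} \left(60 + 40 + 1610^{2} + 9600\right) 1162 = 60 + 36 \cdot 40 \cdot \frac{1}{2592100} \left(60 + 40 + 2592100 + 9600\right) 1162 = 60 + 36 \cdot 40 \cdot \frac{1}{2592100} \cdot 2601800 \cdot 1162 = 60 + \frac{37465920}{25921} \cdot 1162 = 60 + \frac{6219342720}{3703} = \frac{6219564900}{3703}$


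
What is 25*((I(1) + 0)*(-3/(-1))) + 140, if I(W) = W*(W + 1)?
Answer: 290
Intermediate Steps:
I(W) = W*(1 + W)
25*((I(1) + 0)*(-3/(-1))) + 140 = 25*((1*(1 + 1) + 0)*(-3/(-1))) + 140 = 25*((1*2 + 0)*(-3*(-1))) + 140 = 25*((2 + 0)*3) + 140 = 25*(2*3) + 140 = 25*6 + 140 = 150 + 140 = 290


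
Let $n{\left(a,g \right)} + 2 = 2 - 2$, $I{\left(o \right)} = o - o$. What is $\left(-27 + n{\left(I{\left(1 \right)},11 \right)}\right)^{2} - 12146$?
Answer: $-11305$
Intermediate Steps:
$I{\left(o \right)} = 0$
$n{\left(a,g \right)} = -2$ ($n{\left(a,g \right)} = -2 + \left(2 - 2\right) = -2 + 0 = -2$)
$\left(-27 + n{\left(I{\left(1 \right)},11 \right)}\right)^{2} - 12146 = \left(-27 - 2\right)^{2} - 12146 = \left(-29\right)^{2} - 12146 = 841 - 12146 = -11305$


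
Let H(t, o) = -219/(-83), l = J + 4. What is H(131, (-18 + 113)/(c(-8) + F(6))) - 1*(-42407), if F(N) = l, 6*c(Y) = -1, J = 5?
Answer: 3520000/83 ≈ 42410.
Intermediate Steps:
c(Y) = -⅙ (c(Y) = (⅙)*(-1) = -⅙)
l = 9 (l = 5 + 4 = 9)
F(N) = 9
H(t, o) = 219/83 (H(t, o) = -219*(-1/83) = 219/83)
H(131, (-18 + 113)/(c(-8) + F(6))) - 1*(-42407) = 219/83 - 1*(-42407) = 219/83 + 42407 = 3520000/83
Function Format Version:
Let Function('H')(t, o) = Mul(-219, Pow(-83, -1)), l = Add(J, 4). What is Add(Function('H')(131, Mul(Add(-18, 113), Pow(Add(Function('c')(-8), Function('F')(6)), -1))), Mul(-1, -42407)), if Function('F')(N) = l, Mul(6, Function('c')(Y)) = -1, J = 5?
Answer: Rational(3520000, 83) ≈ 42410.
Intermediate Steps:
Function('c')(Y) = Rational(-1, 6) (Function('c')(Y) = Mul(Rational(1, 6), -1) = Rational(-1, 6))
l = 9 (l = Add(5, 4) = 9)
Function('F')(N) = 9
Function('H')(t, o) = Rational(219, 83) (Function('H')(t, o) = Mul(-219, Rational(-1, 83)) = Rational(219, 83))
Add(Function('H')(131, Mul(Add(-18, 113), Pow(Add(Function('c')(-8), Function('F')(6)), -1))), Mul(-1, -42407)) = Add(Rational(219, 83), Mul(-1, -42407)) = Add(Rational(219, 83), 42407) = Rational(3520000, 83)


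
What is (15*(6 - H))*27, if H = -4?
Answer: 4050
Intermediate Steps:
(15*(6 - H))*27 = (15*(6 - 1*(-4)))*27 = (15*(6 + 4))*27 = (15*10)*27 = 150*27 = 4050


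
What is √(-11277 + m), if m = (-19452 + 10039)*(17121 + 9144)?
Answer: I*√247243722 ≈ 15724.0*I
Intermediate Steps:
m = -247232445 (m = -9413*26265 = -247232445)
√(-11277 + m) = √(-11277 - 247232445) = √(-247243722) = I*√247243722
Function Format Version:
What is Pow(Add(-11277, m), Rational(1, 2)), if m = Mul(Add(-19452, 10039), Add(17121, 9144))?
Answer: Mul(I, Pow(247243722, Rational(1, 2))) ≈ Mul(15724., I)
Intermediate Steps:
m = -247232445 (m = Mul(-9413, 26265) = -247232445)
Pow(Add(-11277, m), Rational(1, 2)) = Pow(Add(-11277, -247232445), Rational(1, 2)) = Pow(-247243722, Rational(1, 2)) = Mul(I, Pow(247243722, Rational(1, 2)))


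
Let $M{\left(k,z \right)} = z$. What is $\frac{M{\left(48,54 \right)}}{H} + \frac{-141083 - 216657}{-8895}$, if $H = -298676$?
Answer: $\frac{10684787191}{265672302} \approx 40.218$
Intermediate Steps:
$\frac{M{\left(48,54 \right)}}{H} + \frac{-141083 - 216657}{-8895} = \frac{54}{-298676} + \frac{-141083 - 216657}{-8895} = 54 \left(- \frac{1}{298676}\right) - - \frac{71548}{1779} = - \frac{27}{149338} + \frac{71548}{1779} = \frac{10684787191}{265672302}$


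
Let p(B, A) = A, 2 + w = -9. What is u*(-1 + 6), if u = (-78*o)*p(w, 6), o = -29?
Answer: 67860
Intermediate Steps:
w = -11 (w = -2 - 9 = -11)
u = 13572 (u = -78*(-29)*6 = 2262*6 = 13572)
u*(-1 + 6) = 13572*(-1 + 6) = 13572*5 = 67860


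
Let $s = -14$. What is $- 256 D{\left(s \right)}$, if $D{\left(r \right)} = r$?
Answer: $3584$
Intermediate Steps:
$- 256 D{\left(s \right)} = \left(-256\right) \left(-14\right) = 3584$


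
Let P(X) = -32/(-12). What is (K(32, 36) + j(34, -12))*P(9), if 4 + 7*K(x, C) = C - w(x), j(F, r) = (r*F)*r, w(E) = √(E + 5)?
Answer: 274432/21 - 8*√37/21 ≈ 13066.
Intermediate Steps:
w(E) = √(5 + E)
j(F, r) = F*r² (j(F, r) = (F*r)*r = F*r²)
K(x, C) = -4/7 - √(5 + x)/7 + C/7 (K(x, C) = -4/7 + (C - √(5 + x))/7 = -4/7 + (-√(5 + x)/7 + C/7) = -4/7 - √(5 + x)/7 + C/7)
P(X) = 8/3 (P(X) = -32*(-1/12) = 8/3)
(K(32, 36) + j(34, -12))*P(9) = ((-4/7 - √(5 + 32)/7 + (⅐)*36) + 34*(-12)²)*(8/3) = ((-4/7 - √37/7 + 36/7) + 34*144)*(8/3) = ((32/7 - √37/7) + 4896)*(8/3) = (34304/7 - √37/7)*(8/3) = 274432/21 - 8*√37/21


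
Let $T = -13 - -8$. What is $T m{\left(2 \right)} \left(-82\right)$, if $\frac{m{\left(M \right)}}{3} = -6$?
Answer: $-7380$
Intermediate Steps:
$m{\left(M \right)} = -18$ ($m{\left(M \right)} = 3 \left(-6\right) = -18$)
$T = -5$ ($T = -13 + 8 = -5$)
$T m{\left(2 \right)} \left(-82\right) = \left(-5\right) \left(-18\right) \left(-82\right) = 90 \left(-82\right) = -7380$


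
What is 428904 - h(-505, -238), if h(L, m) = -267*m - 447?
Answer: 365805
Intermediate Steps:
h(L, m) = -447 - 267*m
428904 - h(-505, -238) = 428904 - (-447 - 267*(-238)) = 428904 - (-447 + 63546) = 428904 - 1*63099 = 428904 - 63099 = 365805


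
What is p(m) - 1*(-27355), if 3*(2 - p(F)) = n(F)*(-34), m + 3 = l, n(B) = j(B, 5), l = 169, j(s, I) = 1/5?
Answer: 410389/15 ≈ 27359.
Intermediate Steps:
j(s, I) = ⅕
n(B) = ⅕
m = 166 (m = -3 + 169 = 166)
p(F) = 64/15 (p(F) = 2 - (-34)/15 = 2 - ⅓*(-34/5) = 2 + 34/15 = 64/15)
p(m) - 1*(-27355) = 64/15 - 1*(-27355) = 64/15 + 27355 = 410389/15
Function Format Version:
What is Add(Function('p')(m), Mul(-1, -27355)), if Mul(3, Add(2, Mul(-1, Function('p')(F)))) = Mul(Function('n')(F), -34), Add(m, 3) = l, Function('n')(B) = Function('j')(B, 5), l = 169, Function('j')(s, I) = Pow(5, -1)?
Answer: Rational(410389, 15) ≈ 27359.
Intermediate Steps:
Function('j')(s, I) = Rational(1, 5)
Function('n')(B) = Rational(1, 5)
m = 166 (m = Add(-3, 169) = 166)
Function('p')(F) = Rational(64, 15) (Function('p')(F) = Add(2, Mul(Rational(-1, 3), Mul(Rational(1, 5), -34))) = Add(2, Mul(Rational(-1, 3), Rational(-34, 5))) = Add(2, Rational(34, 15)) = Rational(64, 15))
Add(Function('p')(m), Mul(-1, -27355)) = Add(Rational(64, 15), Mul(-1, -27355)) = Add(Rational(64, 15), 27355) = Rational(410389, 15)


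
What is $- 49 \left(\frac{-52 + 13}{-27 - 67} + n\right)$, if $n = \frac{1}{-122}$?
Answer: $- \frac{57134}{2867} \approx -19.928$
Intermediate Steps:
$n = - \frac{1}{122} \approx -0.0081967$
$- 49 \left(\frac{-52 + 13}{-27 - 67} + n\right) = - 49 \left(\frac{-52 + 13}{-27 - 67} - \frac{1}{122}\right) = - 49 \left(- \frac{39}{-94} - \frac{1}{122}\right) = - 49 \left(\left(-39\right) \left(- \frac{1}{94}\right) - \frac{1}{122}\right) = - 49 \left(\frac{39}{94} - \frac{1}{122}\right) = \left(-49\right) \frac{1166}{2867} = - \frac{57134}{2867}$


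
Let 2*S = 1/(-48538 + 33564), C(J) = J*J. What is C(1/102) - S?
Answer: 2522/19473687 ≈ 0.00012951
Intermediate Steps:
C(J) = J**2
S = -1/29948 (S = 1/(2*(-48538 + 33564)) = (1/2)/(-14974) = (1/2)*(-1/14974) = -1/29948 ≈ -3.3391e-5)
C(1/102) - S = (1/102)**2 - 1*(-1/29948) = (1/102)**2 + 1/29948 = 1/10404 + 1/29948 = 2522/19473687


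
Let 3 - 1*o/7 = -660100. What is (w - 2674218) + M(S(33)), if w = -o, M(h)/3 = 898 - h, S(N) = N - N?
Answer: -7292245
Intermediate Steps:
o = 4620721 (o = 21 - 7*(-660100) = 21 + 4620700 = 4620721)
S(N) = 0
M(h) = 2694 - 3*h (M(h) = 3*(898 - h) = 2694 - 3*h)
w = -4620721 (w = -1*4620721 = -4620721)
(w - 2674218) + M(S(33)) = (-4620721 - 2674218) + (2694 - 3*0) = -7294939 + (2694 + 0) = -7294939 + 2694 = -7292245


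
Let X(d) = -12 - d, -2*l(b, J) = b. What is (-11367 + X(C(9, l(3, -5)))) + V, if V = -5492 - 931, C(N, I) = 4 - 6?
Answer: -17800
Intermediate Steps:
l(b, J) = -b/2
C(N, I) = -2
V = -6423
(-11367 + X(C(9, l(3, -5)))) + V = (-11367 + (-12 - 1*(-2))) - 6423 = (-11367 + (-12 + 2)) - 6423 = (-11367 - 10) - 6423 = -11377 - 6423 = -17800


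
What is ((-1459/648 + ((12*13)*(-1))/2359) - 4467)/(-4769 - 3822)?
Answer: 6831942013/13132477512 ≈ 0.52023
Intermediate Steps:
((-1459/648 + ((12*13)*(-1))/2359) - 4467)/(-4769 - 3822) = ((-1459*1/648 + (156*(-1))*(1/2359)) - 4467)/(-8591) = ((-1459/648 - 156*1/2359) - 4467)*(-1/8591) = ((-1459/648 - 156/2359) - 4467)*(-1/8591) = (-3542869/1528632 - 4467)*(-1/8591) = -6831942013/1528632*(-1/8591) = 6831942013/13132477512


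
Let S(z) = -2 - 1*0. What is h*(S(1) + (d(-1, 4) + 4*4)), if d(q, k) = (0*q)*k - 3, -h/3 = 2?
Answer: -66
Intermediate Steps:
h = -6 (h = -3*2 = -6)
d(q, k) = -3 (d(q, k) = 0*k - 3 = 0 - 3 = -3)
S(z) = -2 (S(z) = -2 + 0 = -2)
h*(S(1) + (d(-1, 4) + 4*4)) = -6*(-2 + (-3 + 4*4)) = -6*(-2 + (-3 + 16)) = -6*(-2 + 13) = -6*11 = -66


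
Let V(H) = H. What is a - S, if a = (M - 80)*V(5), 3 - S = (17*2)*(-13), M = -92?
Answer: -1305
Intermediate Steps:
S = 445 (S = 3 - 17*2*(-13) = 3 - 34*(-13) = 3 - 1*(-442) = 3 + 442 = 445)
a = -860 (a = (-92 - 80)*5 = -172*5 = -860)
a - S = -860 - 1*445 = -860 - 445 = -1305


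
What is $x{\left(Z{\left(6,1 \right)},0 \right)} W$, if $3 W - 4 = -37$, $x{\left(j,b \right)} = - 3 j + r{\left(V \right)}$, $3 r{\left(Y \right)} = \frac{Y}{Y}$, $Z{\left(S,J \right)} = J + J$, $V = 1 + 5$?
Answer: $\frac{187}{3} \approx 62.333$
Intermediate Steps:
$V = 6$
$Z{\left(S,J \right)} = 2 J$
$r{\left(Y \right)} = \frac{1}{3}$ ($r{\left(Y \right)} = \frac{Y \frac{1}{Y}}{3} = \frac{1}{3} \cdot 1 = \frac{1}{3}$)
$x{\left(j,b \right)} = \frac{1}{3} - 3 j$ ($x{\left(j,b \right)} = - 3 j + \frac{1}{3} = \frac{1}{3} - 3 j$)
$W = -11$ ($W = \frac{4}{3} + \frac{1}{3} \left(-37\right) = \frac{4}{3} - \frac{37}{3} = -11$)
$x{\left(Z{\left(6,1 \right)},0 \right)} W = \left(\frac{1}{3} - 3 \cdot 2 \cdot 1\right) \left(-11\right) = \left(\frac{1}{3} - 6\right) \left(-11\right) = \left(- \frac{17}{3}\right) \left(-11\right) = \frac{187}{3}$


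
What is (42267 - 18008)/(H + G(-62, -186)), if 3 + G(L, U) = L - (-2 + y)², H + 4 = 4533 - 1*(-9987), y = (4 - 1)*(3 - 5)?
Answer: 24259/14387 ≈ 1.6862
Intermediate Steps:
y = -6 (y = 3*(-2) = -6)
H = 14516 (H = -4 + (4533 - 1*(-9987)) = -4 + (4533 + 9987) = -4 + 14520 = 14516)
G(L, U) = -67 + L (G(L, U) = -3 + (L - (-2 - 6)²) = -3 + (L - 1*(-8)²) = -3 + (L - 1*64) = -3 + (L - 64) = -3 + (-64 + L) = -67 + L)
(42267 - 18008)/(H + G(-62, -186)) = (42267 - 18008)/(14516 + (-67 - 62)) = 24259/(14516 - 129) = 24259/14387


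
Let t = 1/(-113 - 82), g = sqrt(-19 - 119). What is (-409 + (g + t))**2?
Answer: 6355772086/38025 - 159512*I*sqrt(138)/195 ≈ 1.6715e+5 - 9609.4*I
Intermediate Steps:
g = I*sqrt(138) (g = sqrt(-138) = I*sqrt(138) ≈ 11.747*I)
t = -1/195 (t = 1/(-195) = -1/195 ≈ -0.0051282)
(-409 + (g + t))**2 = (-409 + (I*sqrt(138) - 1/195))**2 = (-409 + (-1/195 + I*sqrt(138)))**2 = (-79756/195 + I*sqrt(138))**2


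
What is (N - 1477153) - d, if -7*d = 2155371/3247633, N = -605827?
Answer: -47353279949009/22733431 ≈ -2.0830e+6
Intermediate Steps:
d = -2155371/22733431 (d = -2155371/(7*3247633) = -⅐*2155371/3247633 = -2155371/22733431 ≈ -0.094811)
(N - 1477153) - d = (-605827 - 1477153) - 1*(-2155371/22733431) = -2082980 + 2155371/22733431 = -47353279949009/22733431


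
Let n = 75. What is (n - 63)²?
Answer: 144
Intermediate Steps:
(n - 63)² = (75 - 63)² = 12² = 144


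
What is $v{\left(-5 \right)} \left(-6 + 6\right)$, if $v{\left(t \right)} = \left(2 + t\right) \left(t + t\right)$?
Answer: $0$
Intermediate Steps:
$v{\left(t \right)} = 2 t \left(2 + t\right)$ ($v{\left(t \right)} = \left(2 + t\right) 2 t = 2 t \left(2 + t\right)$)
$v{\left(-5 \right)} \left(-6 + 6\right) = 2 \left(-5\right) \left(2 - 5\right) \left(-6 + 6\right) = 2 \left(-5\right) \left(-3\right) 0 = 30 \cdot 0 = 0$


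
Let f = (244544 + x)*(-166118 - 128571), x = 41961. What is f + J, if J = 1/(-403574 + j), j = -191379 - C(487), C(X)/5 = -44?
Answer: -50213231031465686/594733 ≈ -8.4430e+10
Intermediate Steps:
C(X) = -220 (C(X) = 5*(-44) = -220)
j = -191159 (j = -191379 - 1*(-220) = -191379 + 220 = -191159)
J = -1/594733 (J = 1/(-403574 - 191159) = 1/(-594733) = -1/594733 ≈ -1.6814e-6)
f = -84429871945 (f = (244544 + 41961)*(-166118 - 128571) = 286505*(-294689) = -84429871945)
f + J = -84429871945 - 1/594733 = -50213231031465686/594733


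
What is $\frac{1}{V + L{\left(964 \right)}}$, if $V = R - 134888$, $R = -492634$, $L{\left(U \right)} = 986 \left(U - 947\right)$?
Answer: $- \frac{1}{610760} \approx -1.6373 \cdot 10^{-6}$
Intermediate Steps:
$L{\left(U \right)} = -933742 + 986 U$ ($L{\left(U \right)} = 986 \left(-947 + U\right) = -933742 + 986 U$)
$V = -627522$ ($V = -492634 - 134888 = -627522$)
$\frac{1}{V + L{\left(964 \right)}} = \frac{1}{-627522 + \left(-933742 + 986 \cdot 964\right)} = \frac{1}{-627522 + \left(-933742 + 950504\right)} = \frac{1}{-627522 + 16762} = \frac{1}{-610760} = - \frac{1}{610760}$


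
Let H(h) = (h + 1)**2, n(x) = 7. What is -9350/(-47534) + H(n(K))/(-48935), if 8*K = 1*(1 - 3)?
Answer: 227250037/1163038145 ≈ 0.19539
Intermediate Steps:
K = -1/4 (K = (1*(1 - 3))/8 = (1*(-2))/8 = (1/8)*(-2) = -1/4 ≈ -0.25000)
H(h) = (1 + h)**2
-9350/(-47534) + H(n(K))/(-48935) = -9350/(-47534) + (1 + 7)**2/(-48935) = -9350*(-1/47534) + 8**2*(-1/48935) = 4675/23767 + 64*(-1/48935) = 4675/23767 - 64/48935 = 227250037/1163038145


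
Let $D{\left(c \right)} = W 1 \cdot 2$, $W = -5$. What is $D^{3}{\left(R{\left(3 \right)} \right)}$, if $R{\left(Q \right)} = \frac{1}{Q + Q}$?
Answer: $-1000$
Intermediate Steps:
$R{\left(Q \right)} = \frac{1}{2 Q}$
$D{\left(c \right)} = -10$ ($D{\left(c \right)} = \left(-5\right) 1 \cdot 2 = \left(-5\right) 2 = -10$)
$D^{3}{\left(R{\left(3 \right)} \right)} = \left(-10\right)^{3} = -1000$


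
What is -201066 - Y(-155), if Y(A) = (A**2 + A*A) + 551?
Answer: -249667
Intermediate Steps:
Y(A) = 551 + 2*A**2 (Y(A) = (A**2 + A**2) + 551 = 2*A**2 + 551 = 551 + 2*A**2)
-201066 - Y(-155) = -201066 - (551 + 2*(-155)**2) = -201066 - (551 + 2*24025) = -201066 - (551 + 48050) = -201066 - 1*48601 = -201066 - 48601 = -249667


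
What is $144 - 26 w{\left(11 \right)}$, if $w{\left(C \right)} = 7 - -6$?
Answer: $-194$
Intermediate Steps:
$w{\left(C \right)} = 13$ ($w{\left(C \right)} = 7 + 6 = 13$)
$144 - 26 w{\left(11 \right)} = 144 - 338 = -194$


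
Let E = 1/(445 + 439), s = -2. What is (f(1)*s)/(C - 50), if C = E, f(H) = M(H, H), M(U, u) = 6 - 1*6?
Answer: 0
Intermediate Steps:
M(U, u) = 0 (M(U, u) = 6 - 6 = 0)
f(H) = 0
E = 1/884 ≈ 0.0011312
C = 1/884 ≈ 0.0011312
(f(1)*s)/(C - 50) = (0*(-2))/(1/884 - 50) = 0/(-44199/884) = 0*(-884/44199) = 0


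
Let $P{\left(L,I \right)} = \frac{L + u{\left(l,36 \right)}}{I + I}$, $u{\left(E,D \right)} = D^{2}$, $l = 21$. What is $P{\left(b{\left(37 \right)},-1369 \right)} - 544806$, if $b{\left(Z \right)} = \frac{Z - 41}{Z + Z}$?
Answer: $- \frac{27596082293}{50653} \approx -5.4481 \cdot 10^{5}$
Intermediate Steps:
$b{\left(Z \right)} = \frac{-41 + Z}{2 Z}$
$P{\left(L,I \right)} = \frac{1296 + L}{2 I}$ ($P{\left(L,I \right)} = \frac{L + 36^{2}}{I + I} = \frac{L + 1296}{2 I} = \left(1296 + L\right) \frac{1}{2 I} = \frac{1296 + L}{2 I}$)
$P{\left(b{\left(37 \right)},-1369 \right)} - 544806 = \frac{1296 + \frac{-41 + 37}{2 \cdot 37}}{2 \left(-1369\right)} - 544806 = \frac{1}{2} \left(- \frac{1}{1369}\right) \left(1296 + \frac{1}{2} \cdot \frac{1}{37} \left(-4\right)\right) - 544806 = \frac{1}{2} \left(- \frac{1}{1369}\right) \left(1296 - \frac{2}{37}\right) - 544806 = \frac{1}{2} \left(- \frac{1}{1369}\right) \frac{47950}{37} - 544806 = - \frac{23975}{50653} - 544806 = - \frac{27596082293}{50653}$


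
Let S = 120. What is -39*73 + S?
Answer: -2727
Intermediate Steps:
-39*73 + S = -39*73 + 120 = -2847 + 120 = -2727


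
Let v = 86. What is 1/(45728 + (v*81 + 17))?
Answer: 1/52711 ≈ 1.8971e-5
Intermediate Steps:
1/(45728 + (v*81 + 17)) = 1/(45728 + (86*81 + 17)) = 1/(45728 + (6966 + 17)) = 1/(45728 + 6983) = 1/52711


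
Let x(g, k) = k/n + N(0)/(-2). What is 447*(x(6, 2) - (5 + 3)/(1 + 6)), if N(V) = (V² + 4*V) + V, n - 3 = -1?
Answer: -447/7 ≈ -63.857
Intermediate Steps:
n = 2 (n = 3 - 1 = 2)
N(V) = V² + 5*V
x(g, k) = k/2 (x(g, k) = k/2 + (0*(5 + 0))/(-2) = k*(½) + (0*5)*(-½) = k/2 + 0*(-½) = k/2 + 0 = k/2)
447*(x(6, 2) - (5 + 3)/(1 + 6)) = 447*((½)*2 - (5 + 3)/(1 + 6)) = 447*(1 - 8/7) = 447*(-⅐) = -447/7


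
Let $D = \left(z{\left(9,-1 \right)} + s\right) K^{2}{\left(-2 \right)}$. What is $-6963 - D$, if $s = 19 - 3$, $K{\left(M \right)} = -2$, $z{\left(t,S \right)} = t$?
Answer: $-7063$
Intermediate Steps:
$s = 16$
$D = 100$ ($D = \left(9 + 16\right) \left(-2\right)^{2} = 25 \cdot 4 = 100$)
$-6963 - D = -6963 - 100 = -7063$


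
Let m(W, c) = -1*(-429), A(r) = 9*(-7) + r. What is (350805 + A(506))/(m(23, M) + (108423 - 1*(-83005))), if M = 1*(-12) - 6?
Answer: 351248/191857 ≈ 1.8308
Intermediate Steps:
M = -18 (M = -12 - 6 = -18)
A(r) = -63 + r
m(W, c) = 429
(350805 + A(506))/(m(23, M) + (108423 - 1*(-83005))) = (350805 + (-63 + 506))/(429 + (108423 - 1*(-83005))) = (350805 + 443)/(429 + (108423 + 83005)) = 351248/(429 + 191428) = 351248/191857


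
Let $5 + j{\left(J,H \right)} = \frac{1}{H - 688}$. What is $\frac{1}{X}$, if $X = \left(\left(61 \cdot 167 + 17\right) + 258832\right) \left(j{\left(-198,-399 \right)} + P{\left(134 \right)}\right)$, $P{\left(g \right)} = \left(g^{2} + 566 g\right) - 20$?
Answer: $\frac{1087}{27423760659264} \approx 3.9637 \cdot 10^{-11}$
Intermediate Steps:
$P{\left(g \right)} = -20 + g^{2} + 566 g$
$j{\left(J,H \right)} = -5 + \frac{1}{-688 + H}$ ($j{\left(J,H \right)} = -5 + \frac{1}{H - 688} = -5 + \frac{1}{-688 + H}$)
$X = \frac{27423760659264}{1087}$ ($X = \left(\left(61 \cdot 167 + 17\right) + 258832\right) \left(\frac{3441 - -1995}{-688 - 399} + \left(-20 + 134^{2} + 566 \cdot 134\right)\right) = \left(\left(10187 + 17\right) + 258832\right) \left(\frac{3441 + 1995}{-1087} + \left(-20 + 17956 + 75844\right)\right) = \left(10204 + 258832\right) \left(\left(- \frac{1}{1087}\right) 5436 + 93780\right) = 269036 \left(- \frac{5436}{1087} + 93780\right) = 269036 \cdot \frac{101933424}{1087} = \frac{27423760659264}{1087} \approx 2.5229 \cdot 10^{10}$)
$\frac{1}{X} = \frac{1}{\frac{27423760659264}{1087}} = \frac{1087}{27423760659264}$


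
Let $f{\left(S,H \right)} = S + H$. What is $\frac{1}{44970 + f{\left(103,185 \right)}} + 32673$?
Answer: $\frac{1478714635}{45258} \approx 32673.0$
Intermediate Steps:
$f{\left(S,H \right)} = H + S$
$\frac{1}{44970 + f{\left(103,185 \right)}} + 32673 = \frac{1}{44970 + \left(185 + 103\right)} + 32673 = \frac{1}{44970 + 288} + 32673 = \frac{1}{45258} + 32673 = \frac{1478714635}{45258}$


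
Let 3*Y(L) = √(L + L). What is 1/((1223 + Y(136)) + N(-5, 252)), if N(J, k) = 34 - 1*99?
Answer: 5211/6034202 - 3*√17/3017101 ≈ 0.00085948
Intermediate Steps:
Y(L) = √2*√L/3 (Y(L) = √(L + L)/3 = √(2*L)/3 = (√2*√L)/3 = √2*√L/3)
N(J, k) = -65 (N(J, k) = 34 - 99 = -65)
1/((1223 + Y(136)) + N(-5, 252)) = 1/((1223 + √2*√136/3) - 65) = 1/((1223 + √2*(2*√34)/3) - 65) = 1/((1223 + 4*√17/3) - 65) = 1/(1158 + 4*√17/3)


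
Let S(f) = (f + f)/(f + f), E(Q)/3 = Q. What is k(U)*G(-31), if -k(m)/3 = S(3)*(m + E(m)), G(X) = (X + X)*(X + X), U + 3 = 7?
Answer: -184512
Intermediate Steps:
U = 4 (U = -3 + 7 = 4)
E(Q) = 3*Q
G(X) = 4*X² (G(X) = (2*X)*(2*X) = 4*X²)
S(f) = 1 (S(f) = (2*f)/((2*f)) = (2*f)*(1/(2*f)) = 1)
k(m) = -12*m (k(m) = -3*(m + 3*m) = -3*4*m = -12*m)
k(U)*G(-31) = (-12*4)*(4*(-31)²) = -192*961 = -48*3844 = -184512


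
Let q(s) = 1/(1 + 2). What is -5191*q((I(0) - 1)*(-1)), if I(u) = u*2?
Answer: -5191/3 ≈ -1730.3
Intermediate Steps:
I(u) = 2*u
q(s) = 1/3
-5191*q((I(0) - 1)*(-1)) = -5191*1/3 = -5191/3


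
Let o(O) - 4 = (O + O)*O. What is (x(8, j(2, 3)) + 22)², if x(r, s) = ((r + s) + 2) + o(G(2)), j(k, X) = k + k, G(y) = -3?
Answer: 3364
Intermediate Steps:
j(k, X) = 2*k
o(O) = 4 + 2*O² (o(O) = 4 + (O + O)*O = 4 + (2*O)*O = 4 + 2*O²)
x(r, s) = 24 + r + s (x(r, s) = ((r + s) + 2) + (4 + 2*(-3)²) = (2 + r + s) + (4 + 2*9) = (2 + r + s) + (4 + 18) = (2 + r + s) + 22 = 24 + r + s)
(x(8, j(2, 3)) + 22)² = ((24 + 8 + 2*2) + 22)² = ((24 + 8 + 4) + 22)² = (36 + 22)² = 58² = 3364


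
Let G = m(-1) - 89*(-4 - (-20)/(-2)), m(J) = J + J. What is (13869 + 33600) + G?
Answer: 48713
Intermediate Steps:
m(J) = 2*J
G = 1244 (G = 2*(-1) - 89*(-4 - (-20)/(-2)) = -2 - 89*(-4 - (-20)*(-1)/2) = -2 - 89*(-4 - 4*5/2) = -2 - 89*(-4 - 10) = -2 - 89*(-14) = -2 + 1246 = 1244)
(13869 + 33600) + G = (13869 + 33600) + 1244 = 47469 + 1244 = 48713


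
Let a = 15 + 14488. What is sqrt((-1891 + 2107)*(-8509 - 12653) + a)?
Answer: I*sqrt(4556489) ≈ 2134.6*I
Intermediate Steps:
a = 14503
sqrt((-1891 + 2107)*(-8509 - 12653) + a) = sqrt((-1891 + 2107)*(-8509 - 12653) + 14503) = sqrt(216*(-21162) + 14503) = sqrt(-4570992 + 14503) = sqrt(-4556489) = I*sqrt(4556489)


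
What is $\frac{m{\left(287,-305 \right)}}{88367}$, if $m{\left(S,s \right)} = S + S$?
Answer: $\frac{574}{88367} \approx 0.0064956$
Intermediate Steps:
$m{\left(S,s \right)} = 2 S$
$\frac{m{\left(287,-305 \right)}}{88367} = \frac{2 \cdot 287}{88367} = 574 \cdot \frac{1}{88367} = \frac{574}{88367}$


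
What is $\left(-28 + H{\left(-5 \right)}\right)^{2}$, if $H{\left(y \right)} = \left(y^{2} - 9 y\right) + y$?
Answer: $1369$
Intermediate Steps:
$H{\left(y \right)} = y^{2} - 8 y$
$\left(-28 + H{\left(-5 \right)}\right)^{2} = \left(-28 - 5 \left(-8 - 5\right)\right)^{2} = \left(-28 - -65\right)^{2} = \left(-28 + 65\right)^{2} = 37^{2} = 1369$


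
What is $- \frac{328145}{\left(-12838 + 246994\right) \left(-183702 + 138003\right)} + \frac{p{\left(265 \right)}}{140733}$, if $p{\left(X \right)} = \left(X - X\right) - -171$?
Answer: $\frac{10970758379}{8806672021212} \approx 0.0012457$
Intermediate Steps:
$p{\left(X \right)} = 171$ ($p{\left(X \right)} = 0 + 171 = 171$)
$- \frac{328145}{\left(-12838 + 246994\right) \left(-183702 + 138003\right)} + \frac{p{\left(265 \right)}}{140733} = - \frac{328145}{\left(-12838 + 246994\right) \left(-183702 + 138003\right)} + \frac{171}{140733} = - \frac{328145}{234156 \left(-45699\right)} + 171 \cdot \frac{1}{140733} = - \frac{328145}{-10700695044} + \frac{1}{823} = \left(-328145\right) \left(- \frac{1}{10700695044}\right) + \frac{1}{823} = \frac{328145}{10700695044} + \frac{1}{823} = \frac{10970758379}{8806672021212}$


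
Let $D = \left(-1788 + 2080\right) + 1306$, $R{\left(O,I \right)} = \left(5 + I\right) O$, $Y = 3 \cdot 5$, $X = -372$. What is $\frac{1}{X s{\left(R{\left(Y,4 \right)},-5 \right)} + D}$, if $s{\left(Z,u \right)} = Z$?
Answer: $- \frac{1}{48622} \approx -2.0567 \cdot 10^{-5}$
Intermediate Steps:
$Y = 15$
$R{\left(O,I \right)} = O \left(5 + I\right)$
$D = 1598$ ($D = 292 + 1306 = 1598$)
$\frac{1}{X s{\left(R{\left(Y,4 \right)},-5 \right)} + D} = \frac{1}{- 372 \cdot 15 \left(5 + 4\right) + 1598} = \frac{1}{- 372 \cdot 15 \cdot 9 + 1598} = \frac{1}{\left(-372\right) 135 + 1598} = \frac{1}{-50220 + 1598} = \frac{1}{-48622} = - \frac{1}{48622}$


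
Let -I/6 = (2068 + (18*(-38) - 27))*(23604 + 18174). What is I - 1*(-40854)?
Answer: -340115622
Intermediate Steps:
I = -340156476 (I = -6*(2068 + (18*(-38) - 27))*(23604 + 18174) = -6*(2068 + (-684 - 27))*41778 = -6*(2068 - 711)*41778 = -8142*41778 = -6*56692746 = -340156476)
I - 1*(-40854) = -340156476 - 1*(-40854) = -340156476 + 40854 = -340115622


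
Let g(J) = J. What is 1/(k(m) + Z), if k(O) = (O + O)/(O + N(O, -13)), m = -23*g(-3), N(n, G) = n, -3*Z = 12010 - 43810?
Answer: 1/10601 ≈ 9.4331e-5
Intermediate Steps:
Z = 10600 (Z = -(12010 - 43810)/3 = -1/3*(-31800) = 10600)
m = 69 (m = -23*(-3) = 69)
k(O) = 1 (k(O) = (O + O)/(O + O) = (2*O)/((2*O)) = (2*O)*(1/(2*O)) = 1)
1/(k(m) + Z) = 1/(1 + 10600) = 1/10601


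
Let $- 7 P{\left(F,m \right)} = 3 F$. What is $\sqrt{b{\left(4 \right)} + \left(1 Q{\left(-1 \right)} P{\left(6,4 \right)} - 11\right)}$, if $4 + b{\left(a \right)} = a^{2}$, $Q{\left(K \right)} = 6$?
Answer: $\frac{i \sqrt{707}}{7} \approx 3.7985 i$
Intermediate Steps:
$P{\left(F,m \right)} = - \frac{3 F}{7}$
$b{\left(a \right)} = -4 + a^{2}$
$\sqrt{b{\left(4 \right)} + \left(1 Q{\left(-1 \right)} P{\left(6,4 \right)} - 11\right)} = \sqrt{\left(-4 + 4^{2}\right) + \left(1 \cdot 6 \left(\left(- \frac{3}{7}\right) 6\right) - 11\right)} = \sqrt{\left(-4 + 16\right) + \left(1 \cdot 6 \left(- \frac{18}{7}\right) - 11\right)} = \sqrt{12 + \left(1 \left(- \frac{108}{7}\right) - 11\right)} = \sqrt{12 - \frac{185}{7}} = \sqrt{- \frac{101}{7}} = \frac{i \sqrt{707}}{7}$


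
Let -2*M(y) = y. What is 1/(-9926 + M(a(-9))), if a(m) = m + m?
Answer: -1/9917 ≈ -0.00010084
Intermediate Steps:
a(m) = 2*m
M(y) = -y/2
1/(-9926 + M(a(-9))) = 1/(-9926 - (-9)) = 1/(-9926 - ½*(-18)) = 1/(-9926 + 9) = 1/(-9917) = -1/9917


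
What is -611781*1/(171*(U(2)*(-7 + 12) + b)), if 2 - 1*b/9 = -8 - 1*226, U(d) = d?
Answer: -10733/6402 ≈ -1.6765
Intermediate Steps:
b = 2124 (b = 18 - 9*(-8 - 1*226) = 18 - 9*(-8 - 226) = 18 - 9*(-234) = 18 + 2106 = 2124)
-611781*1/(171*(U(2)*(-7 + 12) + b)) = -611781*1/(171*(2*(-7 + 12) + 2124)) = -611781*1/(171*(2*5 + 2124)) = -611781*1/(171*(10 + 2124)) = -611781/(171*2134) = -611781/364914 = -611781*1/364914 = -10733/6402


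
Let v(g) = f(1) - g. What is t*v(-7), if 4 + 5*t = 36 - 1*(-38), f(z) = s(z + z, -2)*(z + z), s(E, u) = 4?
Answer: 210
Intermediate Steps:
f(z) = 8*z (f(z) = 4*(z + z) = 4*(2*z) = 8*z)
v(g) = 8 - g (v(g) = 8*1 - g = 8 - g)
t = 14 (t = -⅘ + (36 - 1*(-38))/5 = -⅘ + (36 + 38)/5 = -⅘ + (⅕)*74 = -⅘ + 74/5 = 14)
t*v(-7) = 14*(8 - 1*(-7)) = 14*(8 + 7) = 14*15 = 210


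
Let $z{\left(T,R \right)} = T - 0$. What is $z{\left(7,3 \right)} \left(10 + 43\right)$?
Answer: $371$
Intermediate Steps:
$z{\left(T,R \right)} = T$ ($z{\left(T,R \right)} = T + 0 = T$)
$z{\left(7,3 \right)} \left(10 + 43\right) = 7 \left(10 + 43\right) = 7 \cdot 53 = 371$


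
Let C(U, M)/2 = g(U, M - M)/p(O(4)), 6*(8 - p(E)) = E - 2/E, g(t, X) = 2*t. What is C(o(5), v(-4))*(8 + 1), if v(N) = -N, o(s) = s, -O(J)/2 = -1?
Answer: 1080/47 ≈ 22.979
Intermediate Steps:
O(J) = 2 (O(J) = -2*(-1) = 2)
p(E) = 8 - E/6 + 1/(3*E) (p(E) = 8 - (E - 2/E)/6 = 8 + (-E/6 + 1/(3*E)) = 8 - E/6 + 1/(3*E))
C(U, M) = 24*U/47 (C(U, M) = 2*((2*U)/(((1/6)*(2 - 1*2*(-48 + 2))/2))) = 2*((2*U)/(((1/6)*(1/2)*(2 - 1*2*(-46))))) = 2*((2*U)/(((1/6)*(1/2)*(2 + 92)))) = 2*((2*U)/(((1/6)*(1/2)*94))) = 2*((2*U)/(47/6)) = 2*((2*U)*(6/47)) = 2*(12*U/47) = 24*U/47)
C(o(5), v(-4))*(8 + 1) = ((24/47)*5)*(8 + 1) = (120/47)*9 = 1080/47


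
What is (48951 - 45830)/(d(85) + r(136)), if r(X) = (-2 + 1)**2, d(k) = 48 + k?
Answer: 3121/134 ≈ 23.291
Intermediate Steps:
r(X) = 1 (r(X) = (-1)**2 = 1)
(48951 - 45830)/(d(85) + r(136)) = (48951 - 45830)/((48 + 85) + 1) = 3121/(133 + 1) = 3121/134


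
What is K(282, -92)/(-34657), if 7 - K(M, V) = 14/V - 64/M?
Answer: -47861/224785302 ≈ -0.00021292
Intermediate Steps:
K(M, V) = 7 - 14/V + 64/M (K(M, V) = 7 - (14/V - 64/M) = 7 - (-64/M + 14/V) = 7 + (-14/V + 64/M) = 7 - 14/V + 64/M)
K(282, -92)/(-34657) = (7 - 14/(-92) + 64/282)/(-34657) = (7 - 14*(-1/92) + 64*(1/282))*(-1/34657) = (7 + 7/46 + 32/141)*(-1/34657) = (47861/6486)*(-1/34657) = -47861/224785302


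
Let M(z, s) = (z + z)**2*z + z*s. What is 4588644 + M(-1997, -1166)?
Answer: -31849298746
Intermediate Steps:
M(z, s) = 4*z**3 + s*z (M(z, s) = (2*z)**2*z + s*z = (4*z**2)*z + s*z = 4*z**3 + s*z)
4588644 + M(-1997, -1166) = 4588644 - 1997*(-1166 + 4*(-1997)**2) = 4588644 - 1997*(-1166 + 4*3988009) = 4588644 - 1997*(-1166 + 15952036) = 4588644 - 1997*15950870 = 4588644 - 31853887390 = -31849298746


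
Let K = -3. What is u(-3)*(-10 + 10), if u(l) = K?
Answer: 0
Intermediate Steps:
u(l) = -3
u(-3)*(-10 + 10) = -3*(-10 + 10) = -3*0 = 0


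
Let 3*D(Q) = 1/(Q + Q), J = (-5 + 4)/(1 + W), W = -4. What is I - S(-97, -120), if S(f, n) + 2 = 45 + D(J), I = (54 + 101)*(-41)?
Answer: -12797/2 ≈ -6398.5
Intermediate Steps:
J = ⅓ (J = (-5 + 4)/(1 - 4) = -1/(-3) = -1*(-⅓) = ⅓ ≈ 0.33333)
I = -6355 (I = 155*(-41) = -6355)
D(Q) = 1/(6*Q) (D(Q) = 1/(3*(Q + Q)) = 1/(3*((2*Q))) = (1/(2*Q))/3 = 1/(6*Q))
S(f, n) = 87/2 (S(f, n) = -2 + (45 + 1/(6*(⅓))) = -2 + (45 + (⅙)*3) = -2 + (45 + ½) = -2 + 91/2 = 87/2)
I - S(-97, -120) = -6355 - 1*87/2 = -6355 - 87/2 = -12797/2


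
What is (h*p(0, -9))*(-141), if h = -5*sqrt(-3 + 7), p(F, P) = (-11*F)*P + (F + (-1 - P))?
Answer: 11280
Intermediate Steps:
p(F, P) = -1 + F - P - 11*F*P (p(F, P) = -11*F*P + (-1 + F - P) = -1 + F - P - 11*F*P)
h = -10 (h = -5*sqrt(4) = -5*2 = -10)
(h*p(0, -9))*(-141) = -10*(-1 + 0 - 1*(-9) - 11*0*(-9))*(-141) = -10*(-1 + 0 + 9 + 0)*(-141) = -10*8*(-141) = -80*(-141) = 11280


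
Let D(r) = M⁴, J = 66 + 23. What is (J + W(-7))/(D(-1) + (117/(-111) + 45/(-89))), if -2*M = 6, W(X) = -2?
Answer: 95497/87199 ≈ 1.0952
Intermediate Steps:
M = -3 (M = -½*6 = -3)
J = 89
D(r) = 81 (D(r) = (-3)⁴ = 81)
(J + W(-7))/(D(-1) + (117/(-111) + 45/(-89))) = (89 - 2)/(81 + (117/(-111) + 45/(-89))) = 87/(81 + (117*(-1/111) + 45*(-1/89))) = 87/(81 + (-39/37 - 45/89)) = 87/(81 - 5136/3293) = 87/(261597/3293) = 87*(3293/261597) = 95497/87199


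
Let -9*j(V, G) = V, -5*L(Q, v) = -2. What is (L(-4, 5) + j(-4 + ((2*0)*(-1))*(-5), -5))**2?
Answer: 1444/2025 ≈ 0.71309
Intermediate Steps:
L(Q, v) = 2/5 (L(Q, v) = -1/5*(-2) = 2/5)
j(V, G) = -V/9
(L(-4, 5) + j(-4 + ((2*0)*(-1))*(-5), -5))**2 = (2/5 - (-4 + ((2*0)*(-1))*(-5))/9)**2 = (2/5 - (-4 + (0*(-1))*(-5))/9)**2 = (2/5 - (-4 + 0*(-5))/9)**2 = (2/5 - (-4 + 0)/9)**2 = (2/5 - 1/9*(-4))**2 = (2/5 + 4/9)**2 = (38/45)**2 = 1444/2025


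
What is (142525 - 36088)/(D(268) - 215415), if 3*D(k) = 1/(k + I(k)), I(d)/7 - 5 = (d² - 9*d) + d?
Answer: -155843884593/315408273434 ≈ -0.49410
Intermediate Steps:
I(d) = 35 - 56*d + 7*d² (I(d) = 35 + 7*((d² - 9*d) + d) = 35 + 7*(d² - 8*d) = 35 + (-56*d + 7*d²) = 35 - 56*d + 7*d²)
D(k) = 1/(3*(35 - 55*k + 7*k²)) (D(k) = 1/(3*(k + (35 - 56*k + 7*k²))) = 1/(3*(35 - 55*k + 7*k²)))
(142525 - 36088)/(D(268) - 215415) = (142525 - 36088)/(1/(3*(35 - 55*268 + 7*268²)) - 215415) = 106437/(1/(3*(35 - 14740 + 7*71824)) - 215415) = 106437/(1/(3*(35 - 14740 + 502768)) - 215415) = 106437/((⅓)/488063 - 215415) = 106437/((⅓)*(1/488063) - 215415) = 106437/(1/1464189 - 215415) = 106437/(-315408273434/1464189) = 106437*(-1464189/315408273434) = -155843884593/315408273434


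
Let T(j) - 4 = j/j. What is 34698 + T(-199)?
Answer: 34703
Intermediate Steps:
T(j) = 5 (T(j) = 4 + j/j = 4 + 1 = 5)
34698 + T(-199) = 34698 + 5 = 34703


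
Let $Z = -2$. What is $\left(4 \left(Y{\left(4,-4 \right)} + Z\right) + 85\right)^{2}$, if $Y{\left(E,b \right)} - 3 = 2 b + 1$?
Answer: $3721$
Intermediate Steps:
$Y{\left(E,b \right)} = 4 + 2 b$ ($Y{\left(E,b \right)} = 3 + \left(2 b + 1\right) = 3 + \left(1 + 2 b\right) = 4 + 2 b$)
$\left(4 \left(Y{\left(4,-4 \right)} + Z\right) + 85\right)^{2} = \left(4 \left(\left(4 + 2 \left(-4\right)\right) - 2\right) + 85\right)^{2} = \left(4 \left(\left(4 - 8\right) - 2\right) + 85\right)^{2} = \left(4 \left(-4 - 2\right) + 85\right)^{2} = \left(4 \left(-6\right) + 85\right)^{2} = \left(-24 + 85\right)^{2} = 61^{2} = 3721$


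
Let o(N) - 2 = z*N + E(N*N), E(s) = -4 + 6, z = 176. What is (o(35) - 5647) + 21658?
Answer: 22175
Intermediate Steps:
E(s) = 2
o(N) = 4 + 176*N (o(N) = 2 + (176*N + 2) = 2 + (2 + 176*N) = 4 + 176*N)
(o(35) - 5647) + 21658 = ((4 + 176*35) - 5647) + 21658 = ((4 + 6160) - 5647) + 21658 = (6164 - 5647) + 21658 = 517 + 21658 = 22175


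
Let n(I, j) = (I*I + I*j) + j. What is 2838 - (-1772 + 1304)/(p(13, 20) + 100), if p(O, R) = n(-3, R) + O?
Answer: 116592/41 ≈ 2843.7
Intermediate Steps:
n(I, j) = j + I**2 + I*j (n(I, j) = (I**2 + I*j) + j = j + I**2 + I*j)
p(O, R) = 9 + O - 2*R (p(O, R) = (R + (-3)**2 - 3*R) + O = (R + 9 - 3*R) + O = (9 - 2*R) + O = 9 + O - 2*R)
2838 - (-1772 + 1304)/(p(13, 20) + 100) = 2838 - (-1772 + 1304)/((9 + 13 - 2*20) + 100) = 2838 - (-468)/((9 + 13 - 40) + 100) = 2838 - (-468)/(-18 + 100) = 2838 - (-468)/82 = 2838 - 1*(-234/41) = 2838 + 234/41 = 116592/41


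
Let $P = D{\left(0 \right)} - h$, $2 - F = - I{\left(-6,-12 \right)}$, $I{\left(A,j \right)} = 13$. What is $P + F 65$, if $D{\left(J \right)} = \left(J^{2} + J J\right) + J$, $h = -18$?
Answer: $993$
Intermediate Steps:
$D{\left(J \right)} = J + 2 J^{2}$ ($D{\left(J \right)} = \left(J^{2} + J^{2}\right) + J = 2 J^{2} + J = J + 2 J^{2}$)
$F = 15$ ($F = 2 - \left(-1\right) 13 = 2 - -13 = 2 + 13 = 15$)
$P = 18$ ($P = 0 \left(1 + 2 \cdot 0\right) - -18 = 0 \left(1 + 0\right) + 18 = 0 \cdot 1 + 18 = 0 + 18 = 18$)
$P + F 65 = 18 + 15 \cdot 65 = 18 + 975 = 993$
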